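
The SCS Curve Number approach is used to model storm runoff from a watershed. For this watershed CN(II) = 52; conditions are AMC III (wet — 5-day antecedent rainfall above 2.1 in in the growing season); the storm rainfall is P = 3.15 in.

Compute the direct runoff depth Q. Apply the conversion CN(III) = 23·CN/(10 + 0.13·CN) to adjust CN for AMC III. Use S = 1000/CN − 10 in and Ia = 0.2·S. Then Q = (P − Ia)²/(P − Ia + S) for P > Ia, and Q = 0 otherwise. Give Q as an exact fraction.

CN(III) from CN(II)=52: (23·52)/(10 + 0.13·52) = 29900/419 ≈ 71.360
Retention S: 1000/CN − 10 with CN=71.360 → S = 1200/299 ≈ 4.013 in
Ia = 0.2S: 0.2·4.013 = 0.803 in (exactly 240/299)
P − Ia = 3.150 − 0.803 = 14037/5980 ≈ 2.347 in (> 0, runoff occurs)
Q: (14037/5980)² ÷ (38037/5980) = 65679123/75820420 in (≈ 0.866 in)

Q = 65679123/75820420 in ≈ 0.866 in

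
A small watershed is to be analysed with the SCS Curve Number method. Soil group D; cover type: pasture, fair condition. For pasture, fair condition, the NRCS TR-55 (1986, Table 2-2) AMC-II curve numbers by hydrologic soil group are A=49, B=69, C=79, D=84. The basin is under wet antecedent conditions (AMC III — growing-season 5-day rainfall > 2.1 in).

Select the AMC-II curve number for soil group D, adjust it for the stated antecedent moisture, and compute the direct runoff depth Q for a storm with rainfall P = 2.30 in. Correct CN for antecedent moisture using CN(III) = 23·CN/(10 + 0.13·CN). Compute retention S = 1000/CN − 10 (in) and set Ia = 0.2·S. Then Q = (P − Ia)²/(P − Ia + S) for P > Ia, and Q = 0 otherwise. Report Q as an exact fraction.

NRCS table: pasture, fair condition, soil group D → CN(II) = 84
Adjust CN=84 to AMC III: 23·84/(10 + 0.13·84) → 1932 ÷ (523/25) = 48300/523 ≈ 92.352
S = 1000/(48300/523) − 10 = 400/483 in ≈ 0.828 in
Ia = 0.2·(400/483) = 80/483 in ≈ 0.166 in
P − Ia = 2.300 − 0.166 = 10309/4830 ≈ 2.134 in (> 0, runoff occurs)
Runoff Q = (P−Ia)²/(P−Ia+S) = (2.134)²/(2.134+0.828) = 106275481/69112470 ≈ 1.538 in

Q = 106275481/69112470 in ≈ 1.538 in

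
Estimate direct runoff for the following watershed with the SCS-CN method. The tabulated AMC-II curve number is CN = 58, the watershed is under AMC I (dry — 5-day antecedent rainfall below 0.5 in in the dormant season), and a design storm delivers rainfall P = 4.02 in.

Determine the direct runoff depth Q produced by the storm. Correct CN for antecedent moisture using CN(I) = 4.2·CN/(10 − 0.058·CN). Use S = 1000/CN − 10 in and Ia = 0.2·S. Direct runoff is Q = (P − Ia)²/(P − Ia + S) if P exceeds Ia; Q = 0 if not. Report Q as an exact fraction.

Q = 687241/37452050 in ≈ 0.018 in

CN(I) from CN(II)=58: (4.2·58)/(10 − 0.058·58) = 2900/79 ≈ 36.709
Max retention: S = 1000/(2900/79) − 10 = 500/29 in (≈ 17.241 in)
Initial abstraction Ia = S/5 = (500/29)/5 = 100/29 ≈ 3.448 in
P − Ia = 4.020 − 3.448 = 829/1450 ≈ 0.572 in (> 0, runoff occurs)
Runoff Q = (P−Ia)²/(P−Ia+S) = (0.572)²/(0.572+17.241) = 687241/37452050 ≈ 0.018 in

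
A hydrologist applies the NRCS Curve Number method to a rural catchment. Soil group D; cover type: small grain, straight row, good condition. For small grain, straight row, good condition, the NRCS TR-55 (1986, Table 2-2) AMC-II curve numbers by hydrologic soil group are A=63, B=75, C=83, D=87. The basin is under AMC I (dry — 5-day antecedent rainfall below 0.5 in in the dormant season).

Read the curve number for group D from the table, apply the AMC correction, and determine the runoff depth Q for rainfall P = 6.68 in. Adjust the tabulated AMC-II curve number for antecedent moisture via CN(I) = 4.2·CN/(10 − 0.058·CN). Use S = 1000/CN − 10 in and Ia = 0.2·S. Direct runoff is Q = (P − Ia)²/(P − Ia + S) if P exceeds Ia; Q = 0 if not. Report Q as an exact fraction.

NRCS table: small grain, straight row, good condition, soil group D → CN(II) = 87
Dry (AMC I): CN(I) = 4.2·87/(10 − 0.058·87) = (1827/5)/(2477/500) = 182700/2477 ≈ 73.759
Retention S: 1000/CN − 10 with CN=73.759 → S = 6500/1827 ≈ 3.558 in
Ia = 0.2S: 0.2·3.558 = 0.712 in (exactly 1300/1827)
Excess rainfall: 6.680 − 0.712 = 5.968 in; P > Ia so Q > 0
Q = (272609/45675)²/((272609/45675) + 6500/1827) = (74315666881/2086205625)/(435109/45675) = 74315666881/19873603575 in ≈ 3.739 in

Q = 74315666881/19873603575 in ≈ 3.739 in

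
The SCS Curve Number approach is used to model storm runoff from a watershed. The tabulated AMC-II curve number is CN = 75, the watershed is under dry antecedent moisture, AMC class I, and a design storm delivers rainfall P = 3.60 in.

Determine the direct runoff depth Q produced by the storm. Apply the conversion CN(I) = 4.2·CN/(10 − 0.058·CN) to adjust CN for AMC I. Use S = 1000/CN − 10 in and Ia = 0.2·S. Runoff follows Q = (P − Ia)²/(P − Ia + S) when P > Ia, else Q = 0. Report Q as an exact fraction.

Q = 200978/493605 in ≈ 0.407 in

CN(I) from CN(II)=75: (4.2·75)/(10 − 0.058·75) = 6300/113 ≈ 55.752
Max retention: S = 1000/(6300/113) − 10 = 500/63 in (≈ 7.937 in)
Ia = 0.2S: 0.2·7.937 = 1.587 in (exactly 100/63)
P − Ia = 3.600 − 1.587 = 634/315 ≈ 2.013 in (> 0, runoff occurs)
Q: (634/315)² ÷ (3134/315) = 200978/493605 in (≈ 0.407 in)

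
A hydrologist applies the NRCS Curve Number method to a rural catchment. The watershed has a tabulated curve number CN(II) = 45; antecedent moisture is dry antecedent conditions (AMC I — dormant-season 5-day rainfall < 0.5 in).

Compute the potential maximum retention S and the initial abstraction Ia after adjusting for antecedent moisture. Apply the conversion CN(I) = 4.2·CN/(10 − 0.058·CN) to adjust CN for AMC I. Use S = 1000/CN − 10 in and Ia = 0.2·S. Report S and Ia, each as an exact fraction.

Dry (AMC I): CN(I) = 4.2·45/(10 − 0.058·45) = 189/(739/100) = 18900/739 ≈ 25.575
Max retention: S = 1000/(18900/739) − 10 = 5500/189 in (≈ 29.101 in)
Initial abstraction Ia = S/5 = (5500/189)/5 = 1100/189 ≈ 5.820 in

S = 5500/189 in ≈ 29.101 in; Ia = 1100/189 in ≈ 5.820 in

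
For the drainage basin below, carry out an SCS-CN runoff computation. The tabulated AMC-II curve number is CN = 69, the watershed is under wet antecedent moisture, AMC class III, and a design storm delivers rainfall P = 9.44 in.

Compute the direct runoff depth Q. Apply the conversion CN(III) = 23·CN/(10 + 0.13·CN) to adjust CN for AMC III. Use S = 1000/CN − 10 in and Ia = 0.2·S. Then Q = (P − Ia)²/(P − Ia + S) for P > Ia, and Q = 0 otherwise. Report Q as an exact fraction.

Q = 32225994256/4329851775 in ≈ 7.443 in

Adjust CN=69 to AMC III: 23·69/(10 + 0.13·69) → 1587 ÷ (1897/100) = 158700/1897 ≈ 83.658
Retention S: 1000/CN − 10 with CN=83.658 → S = 3100/1587 ≈ 1.953 in
Ia = 0.2S: 0.2·1.953 = 0.391 in (exactly 620/1587)
P − Ia = 9.440 − 0.391 = 359032/39675 ≈ 9.049 in (> 0, runoff occurs)
Q: (359032/39675)² ÷ (436532/39675) = 32225994256/4329851775 in (≈ 7.443 in)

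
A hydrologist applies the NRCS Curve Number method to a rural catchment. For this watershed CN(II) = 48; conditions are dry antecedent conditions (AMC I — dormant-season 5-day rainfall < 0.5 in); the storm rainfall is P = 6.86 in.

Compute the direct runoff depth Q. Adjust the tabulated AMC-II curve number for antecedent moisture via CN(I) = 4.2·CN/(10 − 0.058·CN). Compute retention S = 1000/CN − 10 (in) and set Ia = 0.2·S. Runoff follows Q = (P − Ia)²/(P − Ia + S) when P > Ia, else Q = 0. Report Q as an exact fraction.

Q = 28718881/272818350 in ≈ 0.105 in

Adjust CN=48 to AMC I: 4.2·48/(10 − 0.058·48) → (1008/5) ÷ (902/125) = 12600/451 ≈ 27.938
Retention S: 1000/CN − 10 with CN=27.938 → S = 1625/63 ≈ 25.794 in
Initial abstraction Ia = S/5 = (1625/63)/5 = 325/63 ≈ 5.159 in
P − Ia = 6.860 − 5.159 = 5359/3150 ≈ 1.701 in (> 0, runoff occurs)
Q = (5359/3150)²/((5359/3150) + 1625/63) = (28718881/9922500)/(86609/3150) = 28718881/272818350 in ≈ 0.105 in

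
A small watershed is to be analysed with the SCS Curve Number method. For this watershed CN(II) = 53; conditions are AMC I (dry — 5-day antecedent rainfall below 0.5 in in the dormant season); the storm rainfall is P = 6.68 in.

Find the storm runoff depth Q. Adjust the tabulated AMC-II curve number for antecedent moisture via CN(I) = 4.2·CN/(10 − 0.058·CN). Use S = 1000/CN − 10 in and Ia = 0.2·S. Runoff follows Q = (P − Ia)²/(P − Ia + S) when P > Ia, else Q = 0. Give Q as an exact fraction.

Q = 4674593641/18249610575 in ≈ 0.256 in

Dry (AMC I): CN(I) = 4.2·53/(10 − 0.058·53) = (1113/5)/(3463/500) = 111300/3463 ≈ 32.140
Max retention: S = 1000/(111300/3463) − 10 = 23500/1113 in (≈ 21.114 in)
Ia = 0.2·(23500/1113) = 4700/1113 in ≈ 4.223 in
Excess rainfall: 6.680 − 4.223 = 2.457 in; P > Ia so Q > 0
Runoff Q = (P−Ia)²/(P−Ia+S) = (2.457)²/(2.457+21.114) = 4674593641/18249610575 ≈ 0.256 in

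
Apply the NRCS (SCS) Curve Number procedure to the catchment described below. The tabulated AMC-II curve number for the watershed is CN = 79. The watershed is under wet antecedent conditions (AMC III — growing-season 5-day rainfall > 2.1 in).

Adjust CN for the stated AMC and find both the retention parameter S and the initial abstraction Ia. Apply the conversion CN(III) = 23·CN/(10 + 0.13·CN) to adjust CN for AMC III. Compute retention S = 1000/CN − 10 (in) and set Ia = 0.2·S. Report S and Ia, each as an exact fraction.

S = 2100/1817 in ≈ 1.156 in; Ia = 420/1817 in ≈ 0.231 in

CN(III) from CN(II)=79: (23·79)/(10 + 0.13·79) = 181700/2027 ≈ 89.640
Max retention: S = 1000/(181700/2027) − 10 = 2100/1817 in (≈ 1.156 in)
Initial abstraction Ia = S/5 = (2100/1817)/5 = 420/1817 ≈ 0.231 in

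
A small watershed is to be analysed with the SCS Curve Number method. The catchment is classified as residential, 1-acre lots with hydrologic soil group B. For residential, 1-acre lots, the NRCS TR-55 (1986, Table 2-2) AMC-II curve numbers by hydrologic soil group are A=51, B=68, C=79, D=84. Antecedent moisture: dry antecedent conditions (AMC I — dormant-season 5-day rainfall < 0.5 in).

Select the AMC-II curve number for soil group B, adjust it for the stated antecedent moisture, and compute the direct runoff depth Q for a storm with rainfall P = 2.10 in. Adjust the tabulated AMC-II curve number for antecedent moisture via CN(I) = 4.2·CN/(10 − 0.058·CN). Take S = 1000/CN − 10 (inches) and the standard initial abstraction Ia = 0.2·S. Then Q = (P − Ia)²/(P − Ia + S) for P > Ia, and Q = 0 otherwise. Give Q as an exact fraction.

NRCS table: residential, 1-acre lots, soil group B → CN(II) = 68
CN(I) from CN(II)=68: (4.2·68)/(10 − 0.058·68) = 35700/757 ≈ 47.160
Retention S: 1000/CN − 10 with CN=47.160 → S = 4000/357 ≈ 11.204 in
Ia = 0.2·(4000/357) = 800/357 in ≈ 2.241 in
P = 2.100 ≤ Ia = 2.241 in: entire storm abstracted, Q = 0.

Q = 0 in ≈ 0.000 in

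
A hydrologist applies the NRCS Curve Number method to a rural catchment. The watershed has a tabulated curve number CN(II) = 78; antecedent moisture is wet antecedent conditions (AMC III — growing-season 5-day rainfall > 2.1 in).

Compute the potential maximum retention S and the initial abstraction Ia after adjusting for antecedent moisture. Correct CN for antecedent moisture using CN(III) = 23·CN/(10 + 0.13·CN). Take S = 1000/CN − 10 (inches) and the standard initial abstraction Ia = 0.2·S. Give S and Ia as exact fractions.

S = 1100/897 in ≈ 1.226 in; Ia = 220/897 in ≈ 0.245 in

Adjust CN=78 to AMC III: 23·78/(10 + 0.13·78) → 1794 ÷ (1007/50) = 89700/1007 ≈ 89.076
Max retention: S = 1000/(89700/1007) − 10 = 1100/897 in (≈ 1.226 in)
Ia = 0.2S: 0.2·1.226 = 0.245 in (exactly 220/897)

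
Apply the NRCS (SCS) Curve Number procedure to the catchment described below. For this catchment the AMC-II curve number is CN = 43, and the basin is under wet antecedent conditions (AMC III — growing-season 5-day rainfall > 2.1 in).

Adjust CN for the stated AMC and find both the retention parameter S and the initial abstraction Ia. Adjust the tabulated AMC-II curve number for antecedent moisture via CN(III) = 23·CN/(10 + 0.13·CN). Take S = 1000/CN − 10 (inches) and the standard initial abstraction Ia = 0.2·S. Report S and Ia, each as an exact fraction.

S = 5700/989 in ≈ 5.763 in; Ia = 1140/989 in ≈ 1.153 in

Adjust CN=43 to AMC III: 23·43/(10 + 0.13·43) → 989 ÷ (1559/100) = 98900/1559 ≈ 63.438
Retention S: 1000/CN − 10 with CN=63.438 → S = 5700/989 ≈ 5.763 in
Ia = 0.2S: 0.2·5.763 = 1.153 in (exactly 1140/989)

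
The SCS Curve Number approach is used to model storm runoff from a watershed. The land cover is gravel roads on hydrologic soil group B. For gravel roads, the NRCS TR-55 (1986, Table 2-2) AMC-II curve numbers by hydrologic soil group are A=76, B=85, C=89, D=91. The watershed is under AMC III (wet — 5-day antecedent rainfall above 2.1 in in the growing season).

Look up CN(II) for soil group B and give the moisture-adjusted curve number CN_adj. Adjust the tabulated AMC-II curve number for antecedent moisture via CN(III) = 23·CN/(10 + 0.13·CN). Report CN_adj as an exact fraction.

NRCS table: gravel roads, soil group B → CN(II) = 85
CN(III) from CN(II)=85: (23·85)/(10 + 0.13·85) = 39100/421 ≈ 92.874

CN_adj = 39100/421 ≈ 92.874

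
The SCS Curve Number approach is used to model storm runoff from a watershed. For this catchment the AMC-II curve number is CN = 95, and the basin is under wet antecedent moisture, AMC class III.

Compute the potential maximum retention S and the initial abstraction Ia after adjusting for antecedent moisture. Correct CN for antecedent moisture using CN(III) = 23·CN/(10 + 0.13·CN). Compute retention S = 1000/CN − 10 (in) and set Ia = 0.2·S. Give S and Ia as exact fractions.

S = 100/437 in ≈ 0.229 in; Ia = 20/437 in ≈ 0.046 in

Adjust CN=95 to AMC III: 23·95/(10 + 0.13·95) → 2185 ÷ (447/20) = 43700/447 ≈ 97.763
S = 1000/(43700/447) − 10 = 100/437 in ≈ 0.229 in
Initial abstraction Ia = S/5 = (100/437)/5 = 20/437 ≈ 0.046 in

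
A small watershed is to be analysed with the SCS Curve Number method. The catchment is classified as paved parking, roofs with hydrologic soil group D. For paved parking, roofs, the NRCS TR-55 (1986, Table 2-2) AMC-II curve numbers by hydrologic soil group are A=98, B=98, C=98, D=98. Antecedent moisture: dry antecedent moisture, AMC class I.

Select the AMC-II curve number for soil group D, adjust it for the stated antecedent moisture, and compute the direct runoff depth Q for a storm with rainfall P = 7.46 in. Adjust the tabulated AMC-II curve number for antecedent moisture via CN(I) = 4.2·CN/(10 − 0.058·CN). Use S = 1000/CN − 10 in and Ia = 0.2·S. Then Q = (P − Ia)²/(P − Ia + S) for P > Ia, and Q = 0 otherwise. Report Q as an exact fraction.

Q = 143502319489/20776384650 in ≈ 6.907 in

NRCS table: paved parking, roofs, soil group D → CN(II) = 98
Dry (AMC I): CN(I) = 4.2·98/(10 − 0.058·98) = (2058/5)/(1079/250) = 102900/1079 ≈ 95.366
Retention S: 1000/CN − 10 with CN=95.366 → S = 500/1029 ≈ 0.486 in
Ia = 0.2S: 0.2·0.486 = 0.097 in (exactly 100/1029)
Since P=7.460 > Ia=0.097: effective rainfall P−Ia = 378817/51450 in
Q: (378817/51450)² ÷ (403817/51450) = 143502319489/20776384650 in (≈ 6.907 in)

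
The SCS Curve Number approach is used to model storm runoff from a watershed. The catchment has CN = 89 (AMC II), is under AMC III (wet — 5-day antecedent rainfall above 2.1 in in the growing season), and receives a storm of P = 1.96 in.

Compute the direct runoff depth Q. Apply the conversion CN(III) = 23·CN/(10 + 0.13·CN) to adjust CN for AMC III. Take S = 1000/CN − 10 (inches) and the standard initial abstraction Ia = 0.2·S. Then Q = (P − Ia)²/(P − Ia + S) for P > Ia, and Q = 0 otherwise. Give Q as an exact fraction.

Q = 8987608809/6258856025 in ≈ 1.436 in

CN(III) from CN(II)=89: (23·89)/(10 + 0.13·89) = 204700/2157 ≈ 94.900
Max retention: S = 1000/(204700/2157) − 10 = 1100/2047 in (≈ 0.537 in)
Initial abstraction Ia = S/5 = (1100/2047)/5 = 220/2047 ≈ 0.107 in
Since P=1.960 > Ia=0.107: effective rainfall P−Ia = 94803/51175 in
Runoff Q = (P−Ia)²/(P−Ia+S) = (1.853)²/(1.853+0.537) = 8987608809/6258856025 ≈ 1.436 in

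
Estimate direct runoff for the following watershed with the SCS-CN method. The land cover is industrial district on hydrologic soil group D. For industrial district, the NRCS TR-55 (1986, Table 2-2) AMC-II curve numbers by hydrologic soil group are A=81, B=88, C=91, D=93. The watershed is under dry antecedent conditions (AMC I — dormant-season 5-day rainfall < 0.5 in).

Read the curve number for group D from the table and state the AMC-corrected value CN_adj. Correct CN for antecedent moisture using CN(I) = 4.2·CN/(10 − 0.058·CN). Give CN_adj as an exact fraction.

CN_adj = 27900/329 ≈ 84.802

NRCS table: industrial district, soil group D → CN(II) = 93
Adjust CN=93 to AMC I: 4.2·93/(10 − 0.058·93) → (1953/5) ÷ (2303/500) = 27900/329 ≈ 84.802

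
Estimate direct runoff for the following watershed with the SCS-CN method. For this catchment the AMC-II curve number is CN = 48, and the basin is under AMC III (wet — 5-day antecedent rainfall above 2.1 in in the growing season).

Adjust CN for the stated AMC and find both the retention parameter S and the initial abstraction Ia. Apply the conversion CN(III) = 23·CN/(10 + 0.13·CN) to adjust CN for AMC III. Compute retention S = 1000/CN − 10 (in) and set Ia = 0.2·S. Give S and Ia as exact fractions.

Wet (AMC III): CN(III) = 23·48/(10 + 0.13·48) = 1104/(406/25) = 13800/203 ≈ 67.980
S = 1000/(13800/203) − 10 = 325/69 in ≈ 4.710 in
Initial abstraction Ia = S/5 = (325/69)/5 = 65/69 ≈ 0.942 in

S = 325/69 in ≈ 4.710 in; Ia = 65/69 in ≈ 0.942 in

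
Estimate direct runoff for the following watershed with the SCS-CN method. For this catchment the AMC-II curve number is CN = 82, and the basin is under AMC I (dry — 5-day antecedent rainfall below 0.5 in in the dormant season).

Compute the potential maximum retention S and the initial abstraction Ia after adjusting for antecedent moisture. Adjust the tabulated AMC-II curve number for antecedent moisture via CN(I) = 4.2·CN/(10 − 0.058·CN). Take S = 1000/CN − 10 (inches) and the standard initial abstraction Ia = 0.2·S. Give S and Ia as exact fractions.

S = 1500/287 in ≈ 5.226 in; Ia = 300/287 in ≈ 1.045 in

CN(I) from CN(II)=82: (4.2·82)/(10 − 0.058·82) = 28700/437 ≈ 65.675
Max retention: S = 1000/(28700/437) − 10 = 1500/287 in (≈ 5.226 in)
Initial abstraction Ia = S/5 = (1500/287)/5 = 300/287 ≈ 1.045 in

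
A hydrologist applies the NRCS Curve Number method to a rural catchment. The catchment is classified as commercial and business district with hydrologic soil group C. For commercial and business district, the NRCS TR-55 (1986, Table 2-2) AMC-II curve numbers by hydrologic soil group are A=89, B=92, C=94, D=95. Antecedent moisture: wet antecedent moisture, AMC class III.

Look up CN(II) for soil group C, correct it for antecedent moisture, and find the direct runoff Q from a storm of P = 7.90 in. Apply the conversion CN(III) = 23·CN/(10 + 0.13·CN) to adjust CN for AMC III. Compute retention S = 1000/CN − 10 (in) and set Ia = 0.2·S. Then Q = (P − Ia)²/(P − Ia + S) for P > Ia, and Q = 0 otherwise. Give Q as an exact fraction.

NRCS table: commercial and business district, soil group C → CN(II) = 94
Wet (AMC III): CN(III) = 23·94/(10 + 0.13·94) = 2162/(1111/50) = 108100/1111 ≈ 97.300
S = 1000/(108100/1111) − 10 = 300/1081 in ≈ 0.278 in
Ia = 0.2S: 0.2·0.278 = 0.056 in (exactly 60/1081)
P − Ia = 7.900 − 0.056 = 84799/10810 ≈ 7.844 in (> 0, runoff occurs)
Q = (84799/10810)²/((84799/10810) + 300/1081) = (7190870401/116856100)/(87799/10810) = 7190870401/949107190 in ≈ 7.576 in

Q = 7190870401/949107190 in ≈ 7.576 in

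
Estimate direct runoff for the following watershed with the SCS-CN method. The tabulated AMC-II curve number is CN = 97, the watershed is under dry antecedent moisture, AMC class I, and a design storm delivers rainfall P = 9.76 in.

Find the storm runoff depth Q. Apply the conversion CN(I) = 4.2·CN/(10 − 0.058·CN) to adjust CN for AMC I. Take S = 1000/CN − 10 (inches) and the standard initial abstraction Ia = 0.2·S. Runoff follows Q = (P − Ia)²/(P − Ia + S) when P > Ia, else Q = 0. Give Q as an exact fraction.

Q = 6656601744/745525025 in ≈ 8.929 in

CN(I) from CN(II)=97: (4.2·97)/(10 − 0.058·97) = 67900/729 ≈ 93.141
Max retention: S = 1000/(67900/729) − 10 = 500/679 in (≈ 0.736 in)
Ia = 0.2·(500/679) = 100/679 in ≈ 0.147 in
Since P=9.760 > Ia=0.147: effective rainfall P−Ia = 163176/16975 in
Q: (163176/16975)² ÷ (175676/16975) = 6656601744/745525025 in (≈ 8.929 in)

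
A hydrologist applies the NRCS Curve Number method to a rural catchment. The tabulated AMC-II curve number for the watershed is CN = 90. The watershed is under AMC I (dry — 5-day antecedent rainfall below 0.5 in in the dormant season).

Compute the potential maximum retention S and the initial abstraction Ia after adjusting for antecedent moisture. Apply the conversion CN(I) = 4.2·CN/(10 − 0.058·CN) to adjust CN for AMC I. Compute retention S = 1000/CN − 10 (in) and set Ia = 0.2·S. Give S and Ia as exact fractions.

CN(I) from CN(II)=90: (4.2·90)/(10 − 0.058·90) = 18900/239 ≈ 79.079
S = 1000/(18900/239) − 10 = 500/189 in ≈ 2.646 in
Initial abstraction Ia = S/5 = (500/189)/5 = 100/189 ≈ 0.529 in

S = 500/189 in ≈ 2.646 in; Ia = 100/189 in ≈ 0.529 in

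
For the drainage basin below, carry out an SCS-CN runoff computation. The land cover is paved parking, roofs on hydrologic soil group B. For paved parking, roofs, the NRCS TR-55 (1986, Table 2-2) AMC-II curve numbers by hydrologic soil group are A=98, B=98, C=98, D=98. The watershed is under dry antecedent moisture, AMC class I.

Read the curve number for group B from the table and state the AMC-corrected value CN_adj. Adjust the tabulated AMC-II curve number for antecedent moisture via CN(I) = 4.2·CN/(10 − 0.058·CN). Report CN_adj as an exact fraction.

CN_adj = 102900/1079 ≈ 95.366

NRCS table: paved parking, roofs, soil group B → CN(II) = 98
Adjust CN=98 to AMC I: 4.2·98/(10 − 0.058·98) → (2058/5) ÷ (1079/250) = 102900/1079 ≈ 95.366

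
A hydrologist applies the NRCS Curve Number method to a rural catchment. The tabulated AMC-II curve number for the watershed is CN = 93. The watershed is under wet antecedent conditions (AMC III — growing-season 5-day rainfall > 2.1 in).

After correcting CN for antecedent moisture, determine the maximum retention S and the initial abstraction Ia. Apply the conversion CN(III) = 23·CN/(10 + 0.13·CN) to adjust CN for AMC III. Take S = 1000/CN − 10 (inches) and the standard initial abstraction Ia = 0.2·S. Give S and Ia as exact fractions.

CN(III) from CN(II)=93: (23·93)/(10 + 0.13·93) = 213900/2209 ≈ 96.831
Retention S: 1000/CN − 10 with CN=96.831 → S = 700/2139 ≈ 0.327 in
Initial abstraction Ia = S/5 = (700/2139)/5 = 140/2139 ≈ 0.065 in

S = 700/2139 in ≈ 0.327 in; Ia = 140/2139 in ≈ 0.065 in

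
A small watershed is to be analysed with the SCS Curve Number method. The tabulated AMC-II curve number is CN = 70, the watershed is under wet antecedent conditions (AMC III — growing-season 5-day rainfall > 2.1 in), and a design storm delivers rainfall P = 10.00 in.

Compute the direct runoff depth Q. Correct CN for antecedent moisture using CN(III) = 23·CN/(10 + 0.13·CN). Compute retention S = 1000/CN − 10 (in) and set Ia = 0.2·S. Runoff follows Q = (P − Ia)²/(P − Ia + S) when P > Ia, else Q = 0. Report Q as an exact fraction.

Wet (AMC III): CN(III) = 23·70/(10 + 0.13·70) = 1610/(191/10) = 16100/191 ≈ 84.293
Max retention: S = 1000/(16100/191) − 10 = 300/161 in (≈ 1.863 in)
Initial abstraction Ia = S/5 = (300/161)/5 = 60/161 ≈ 0.373 in
Excess rainfall: 10.000 − 0.373 = 9.627 in; P > Ia so Q > 0
Runoff Q = (P−Ia)²/(P−Ia+S) = (9.627)²/(9.627+1.863) = 48050/5957 ≈ 8.066 in

Q = 48050/5957 in ≈ 8.066 in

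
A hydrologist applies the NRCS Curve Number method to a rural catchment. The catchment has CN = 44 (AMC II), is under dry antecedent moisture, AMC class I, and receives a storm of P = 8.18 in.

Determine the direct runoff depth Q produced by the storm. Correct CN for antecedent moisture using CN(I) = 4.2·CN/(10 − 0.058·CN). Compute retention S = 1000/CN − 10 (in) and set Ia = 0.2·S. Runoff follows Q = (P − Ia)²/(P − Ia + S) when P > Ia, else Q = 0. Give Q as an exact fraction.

Adjust CN=44 to AMC I: 4.2·44/(10 − 0.058·44) → (924/5) ÷ (931/125) = 3300/133 ≈ 24.812
Max retention: S = 1000/(3300/133) − 10 = 1000/33 in (≈ 30.303 in)
Ia = 0.2S: 0.2·30.303 = 6.061 in (exactly 200/33)
Since P=8.180 > Ia=6.061: effective rainfall P−Ia = 3497/1650 in
Q: (3497/1650)² ÷ (53497/1650) = 12229009/88270050 in (≈ 0.139 in)

Q = 12229009/88270050 in ≈ 0.139 in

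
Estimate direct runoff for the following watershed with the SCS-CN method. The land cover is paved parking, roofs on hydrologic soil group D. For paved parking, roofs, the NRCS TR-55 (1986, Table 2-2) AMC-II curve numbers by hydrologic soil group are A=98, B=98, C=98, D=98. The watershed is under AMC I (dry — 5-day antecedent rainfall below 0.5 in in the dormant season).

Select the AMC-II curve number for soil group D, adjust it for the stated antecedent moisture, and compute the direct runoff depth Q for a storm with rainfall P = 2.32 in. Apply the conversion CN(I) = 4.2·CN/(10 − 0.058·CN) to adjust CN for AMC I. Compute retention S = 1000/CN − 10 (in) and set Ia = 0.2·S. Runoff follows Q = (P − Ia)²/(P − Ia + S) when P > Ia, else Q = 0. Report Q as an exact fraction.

Q = 1634890562/896284725 in ≈ 1.824 in

NRCS table: paved parking, roofs, soil group D → CN(II) = 98
CN(I) from CN(II)=98: (4.2·98)/(10 − 0.058·98) = 102900/1079 ≈ 95.366
S = 1000/(102900/1079) − 10 = 500/1029 in ≈ 0.486 in
Ia = 0.2·(500/1029) = 100/1029 in ≈ 0.097 in
Since P=2.320 > Ia=0.097: effective rainfall P−Ia = 57182/25725 in
Q = (57182/25725)²/((57182/25725) + 500/1029) = (3269781124/661775625)/(69682/25725) = 1634890562/896284725 in ≈ 1.824 in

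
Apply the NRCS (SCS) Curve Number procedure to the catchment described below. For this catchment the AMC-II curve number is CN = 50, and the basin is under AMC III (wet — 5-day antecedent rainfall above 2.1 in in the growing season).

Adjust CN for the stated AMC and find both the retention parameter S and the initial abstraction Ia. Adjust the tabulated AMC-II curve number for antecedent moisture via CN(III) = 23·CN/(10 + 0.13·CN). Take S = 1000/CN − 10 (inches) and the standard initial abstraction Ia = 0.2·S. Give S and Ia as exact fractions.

S = 100/23 in ≈ 4.348 in; Ia = 20/23 in ≈ 0.870 in

CN(III) from CN(II)=50: (23·50)/(10 + 0.13·50) = 2300/33 ≈ 69.697
S = 1000/(2300/33) − 10 = 100/23 in ≈ 4.348 in
Ia = 0.2·(100/23) = 20/23 in ≈ 0.870 in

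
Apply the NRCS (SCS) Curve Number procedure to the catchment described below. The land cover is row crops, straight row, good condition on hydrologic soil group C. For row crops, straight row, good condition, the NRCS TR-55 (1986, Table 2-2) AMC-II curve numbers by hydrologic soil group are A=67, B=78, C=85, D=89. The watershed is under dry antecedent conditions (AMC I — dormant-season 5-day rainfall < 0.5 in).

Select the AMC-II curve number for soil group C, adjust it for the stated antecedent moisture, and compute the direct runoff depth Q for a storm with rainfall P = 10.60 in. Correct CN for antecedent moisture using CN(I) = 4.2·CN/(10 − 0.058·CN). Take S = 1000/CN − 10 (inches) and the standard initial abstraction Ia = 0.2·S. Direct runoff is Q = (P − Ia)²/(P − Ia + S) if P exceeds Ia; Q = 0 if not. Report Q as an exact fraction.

NRCS table: row crops, straight row, good condition, soil group C → CN(II) = 85
CN(I) from CN(II)=85: (4.2·85)/(10 − 0.058·85) = 11900/169 ≈ 70.414
Max retention: S = 1000/(11900/169) − 10 = 500/119 in (≈ 4.202 in)
Initial abstraction Ia = S/5 = (500/119)/5 = 100/119 ≈ 0.840 in
Excess rainfall: 10.600 − 0.840 = 9.760 in; P > Ia so Q > 0
Q = (5807/595)²/((5807/595) + 500/119) = (33721249/354025)/(8307/595) = 33721249/4942665 in ≈ 6.822 in

Q = 33721249/4942665 in ≈ 6.822 in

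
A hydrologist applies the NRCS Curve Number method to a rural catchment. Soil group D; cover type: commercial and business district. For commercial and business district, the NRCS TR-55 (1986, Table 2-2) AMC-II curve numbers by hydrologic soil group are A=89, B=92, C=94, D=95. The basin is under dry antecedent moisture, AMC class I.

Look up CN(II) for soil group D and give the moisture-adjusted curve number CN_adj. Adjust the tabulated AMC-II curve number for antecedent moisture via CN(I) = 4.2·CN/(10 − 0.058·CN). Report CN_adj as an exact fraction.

NRCS table: commercial and business district, soil group D → CN(II) = 95
Adjust CN=95 to AMC I: 4.2·95/(10 − 0.058·95) → 399 ÷ (449/100) = 39900/449 ≈ 88.864

CN_adj = 39900/449 ≈ 88.864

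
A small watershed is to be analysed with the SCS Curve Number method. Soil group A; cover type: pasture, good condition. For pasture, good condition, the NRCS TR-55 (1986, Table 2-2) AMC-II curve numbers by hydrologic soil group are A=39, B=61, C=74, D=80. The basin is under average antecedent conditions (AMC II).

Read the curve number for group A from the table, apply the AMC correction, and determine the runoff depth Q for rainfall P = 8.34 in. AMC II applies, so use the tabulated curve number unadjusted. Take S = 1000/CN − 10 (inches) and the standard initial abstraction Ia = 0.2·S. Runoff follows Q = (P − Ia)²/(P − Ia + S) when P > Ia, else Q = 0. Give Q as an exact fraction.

NRCS table: pasture, good condition, soil group A → CN(II) = 39
AMC II — tabulated CN = 39 applies directly.
Max retention: S = 1000/39 − 10 = 610/39 in (≈ 15.641 in)
Ia = 0.2·(610/39) = 122/39 in ≈ 3.128 in
P − Ia = 8.340 − 3.128 = 10163/1950 ≈ 5.212 in (> 0, runoff occurs)
Q = (10163/1950)²/((10163/1950) + 610/39) = (103286569/3802500)/(40663/1950) = 103286569/79292850 in ≈ 1.303 in

Q = 103286569/79292850 in ≈ 1.303 in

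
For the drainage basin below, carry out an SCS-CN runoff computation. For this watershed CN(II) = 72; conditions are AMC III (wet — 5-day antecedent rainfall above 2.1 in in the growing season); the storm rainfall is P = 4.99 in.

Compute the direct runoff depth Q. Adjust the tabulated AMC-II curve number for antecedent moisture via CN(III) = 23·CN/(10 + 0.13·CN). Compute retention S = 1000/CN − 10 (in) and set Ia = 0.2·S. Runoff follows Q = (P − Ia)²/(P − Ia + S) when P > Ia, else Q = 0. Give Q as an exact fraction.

CN(III) from CN(II)=72: (23·72)/(10 + 0.13·72) = 10350/121 ≈ 85.537
Retention S: 1000/CN − 10 with CN=85.537 → S = 350/207 ≈ 1.691 in
Ia = 0.2S: 0.2·1.691 = 0.338 in (exactly 70/207)
Excess rainfall: 4.990 − 0.338 = 4.652 in; P > Ia so Q > 0
Runoff Q = (P−Ia)²/(P−Ia+S) = (4.652)²/(4.652+1.691) = 9272341849/2717765100 ≈ 3.412 in

Q = 9272341849/2717765100 in ≈ 3.412 in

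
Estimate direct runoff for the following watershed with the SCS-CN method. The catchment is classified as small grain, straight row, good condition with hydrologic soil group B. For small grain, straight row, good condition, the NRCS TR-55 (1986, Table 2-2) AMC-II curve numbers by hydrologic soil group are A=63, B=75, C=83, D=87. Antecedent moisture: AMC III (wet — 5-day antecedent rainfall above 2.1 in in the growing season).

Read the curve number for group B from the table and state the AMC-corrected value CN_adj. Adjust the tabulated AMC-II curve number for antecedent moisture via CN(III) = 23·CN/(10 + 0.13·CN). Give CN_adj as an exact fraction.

CN_adj = 6900/79 ≈ 87.342

NRCS table: small grain, straight row, good condition, soil group B → CN(II) = 75
CN(III) from CN(II)=75: (23·75)/(10 + 0.13·75) = 6900/79 ≈ 87.342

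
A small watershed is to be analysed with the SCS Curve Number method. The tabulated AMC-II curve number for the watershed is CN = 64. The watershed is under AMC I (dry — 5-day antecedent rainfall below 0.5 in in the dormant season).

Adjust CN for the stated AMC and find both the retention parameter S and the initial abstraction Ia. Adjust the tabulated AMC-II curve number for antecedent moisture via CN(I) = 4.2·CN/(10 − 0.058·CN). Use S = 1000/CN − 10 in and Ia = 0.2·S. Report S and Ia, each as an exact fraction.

Dry (AMC I): CN(I) = 4.2·64/(10 − 0.058·64) = (1344/5)/(786/125) = 5600/131 ≈ 42.748
Retention S: 1000/CN − 10 with CN=42.748 → S = 375/28 ≈ 13.393 in
Initial abstraction Ia = S/5 = (375/28)/5 = 75/28 ≈ 2.679 in

S = 375/28 in ≈ 13.393 in; Ia = 75/28 in ≈ 2.679 in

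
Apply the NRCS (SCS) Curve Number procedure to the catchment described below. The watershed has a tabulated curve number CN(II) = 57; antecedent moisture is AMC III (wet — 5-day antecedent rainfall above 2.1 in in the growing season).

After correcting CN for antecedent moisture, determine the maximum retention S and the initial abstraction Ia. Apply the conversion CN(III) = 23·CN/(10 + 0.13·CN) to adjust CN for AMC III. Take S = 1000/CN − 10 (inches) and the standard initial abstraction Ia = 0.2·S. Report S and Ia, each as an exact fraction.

CN(III) from CN(II)=57: (23·57)/(10 + 0.13·57) = 131100/1741 ≈ 75.302
Retention S: 1000/CN − 10 with CN=75.302 → S = 4300/1311 ≈ 3.280 in
Initial abstraction Ia = S/5 = (4300/1311)/5 = 860/1311 ≈ 0.656 in

S = 4300/1311 in ≈ 3.280 in; Ia = 860/1311 in ≈ 0.656 in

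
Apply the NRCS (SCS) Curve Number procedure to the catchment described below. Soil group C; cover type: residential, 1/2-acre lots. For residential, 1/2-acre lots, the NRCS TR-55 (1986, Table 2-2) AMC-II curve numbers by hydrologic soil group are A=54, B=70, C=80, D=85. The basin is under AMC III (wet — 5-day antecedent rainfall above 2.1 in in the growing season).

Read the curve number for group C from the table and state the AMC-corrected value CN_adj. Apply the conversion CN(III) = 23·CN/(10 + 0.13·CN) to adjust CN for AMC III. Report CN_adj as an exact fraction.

NRCS table: residential, 1/2-acre lots, soil group C → CN(II) = 80
CN(III) from CN(II)=80: (23·80)/(10 + 0.13·80) = 4600/51 ≈ 90.196

CN_adj = 4600/51 ≈ 90.196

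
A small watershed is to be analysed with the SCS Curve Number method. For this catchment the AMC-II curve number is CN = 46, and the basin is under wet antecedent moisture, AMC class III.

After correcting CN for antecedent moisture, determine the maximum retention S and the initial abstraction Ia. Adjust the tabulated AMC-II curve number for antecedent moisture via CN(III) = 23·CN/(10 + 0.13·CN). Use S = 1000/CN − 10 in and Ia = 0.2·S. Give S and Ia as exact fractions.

CN(III) from CN(II)=46: (23·46)/(10 + 0.13·46) = 52900/799 ≈ 66.208
Max retention: S = 1000/(52900/799) − 10 = 2700/529 in (≈ 5.104 in)
Ia = 0.2·(2700/529) = 540/529 in ≈ 1.021 in

S = 2700/529 in ≈ 5.104 in; Ia = 540/529 in ≈ 1.021 in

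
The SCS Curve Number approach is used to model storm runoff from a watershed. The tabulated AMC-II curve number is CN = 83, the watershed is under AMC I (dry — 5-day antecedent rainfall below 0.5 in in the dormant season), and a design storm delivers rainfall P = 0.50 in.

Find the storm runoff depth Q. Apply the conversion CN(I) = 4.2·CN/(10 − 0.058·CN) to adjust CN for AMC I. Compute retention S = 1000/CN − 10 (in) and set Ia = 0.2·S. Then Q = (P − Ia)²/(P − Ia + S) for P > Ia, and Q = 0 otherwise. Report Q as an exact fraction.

Adjust CN=83 to AMC I: 4.2·83/(10 − 0.058·83) → (1743/5) ÷ (2593/500) = 174300/2593 ≈ 67.219
Max retention: S = 1000/(174300/2593) − 10 = 8500/1743 in (≈ 4.877 in)
Ia = 0.2·(8500/1743) = 1700/1743 in ≈ 0.975 in
P = 0.500 ≤ Ia = 0.975 in: entire storm abstracted, Q = 0.

Q = 0 in ≈ 0.000 in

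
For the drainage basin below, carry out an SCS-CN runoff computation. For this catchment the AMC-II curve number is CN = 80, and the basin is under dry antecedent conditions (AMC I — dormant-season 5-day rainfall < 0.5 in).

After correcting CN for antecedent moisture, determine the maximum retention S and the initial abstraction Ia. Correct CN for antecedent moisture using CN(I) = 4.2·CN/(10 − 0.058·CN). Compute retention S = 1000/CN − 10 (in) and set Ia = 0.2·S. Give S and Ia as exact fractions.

S = 125/21 in ≈ 5.952 in; Ia = 25/21 in ≈ 1.190 in

Dry (AMC I): CN(I) = 4.2·80/(10 − 0.058·80) = 336/(134/25) = 4200/67 ≈ 62.687
S = 1000/(4200/67) − 10 = 125/21 in ≈ 5.952 in
Ia = 0.2S: 0.2·5.952 = 1.190 in (exactly 25/21)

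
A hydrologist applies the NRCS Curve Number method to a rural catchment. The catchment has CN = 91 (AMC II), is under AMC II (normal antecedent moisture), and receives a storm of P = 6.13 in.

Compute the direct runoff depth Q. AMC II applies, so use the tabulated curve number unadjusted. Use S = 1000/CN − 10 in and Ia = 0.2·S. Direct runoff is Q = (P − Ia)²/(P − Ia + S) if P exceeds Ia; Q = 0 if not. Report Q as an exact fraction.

Average conditions: CN = 91 (no AMC adjustment).
S = 1000/91 − 10 = 90/91 in ≈ 0.989 in
Initial abstraction Ia = S/5 = (90/91)/5 = 18/91 ≈ 0.198 in
Since P=6.130 > Ia=0.198: effective rainfall P−Ia = 53983/9100 in
Q = (53983/9100)²/((53983/9100) + 90/91) = (2914164289/82810000)/(62983/9100) = 2914164289/573145300 in ≈ 5.085 in

Q = 2914164289/573145300 in ≈ 5.085 in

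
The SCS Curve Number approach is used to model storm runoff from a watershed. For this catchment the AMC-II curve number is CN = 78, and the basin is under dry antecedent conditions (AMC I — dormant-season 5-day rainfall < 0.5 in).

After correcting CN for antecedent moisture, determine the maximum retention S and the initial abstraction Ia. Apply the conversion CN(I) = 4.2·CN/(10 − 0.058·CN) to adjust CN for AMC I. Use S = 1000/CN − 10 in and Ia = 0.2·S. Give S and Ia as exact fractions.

Dry (AMC I): CN(I) = 4.2·78/(10 − 0.058·78) = (1638/5)/(1369/250) = 81900/1369 ≈ 59.825
Retention S: 1000/CN − 10 with CN=59.825 → S = 5500/819 ≈ 6.716 in
Ia = 0.2S: 0.2·6.716 = 1.343 in (exactly 1100/819)

S = 5500/819 in ≈ 6.716 in; Ia = 1100/819 in ≈ 1.343 in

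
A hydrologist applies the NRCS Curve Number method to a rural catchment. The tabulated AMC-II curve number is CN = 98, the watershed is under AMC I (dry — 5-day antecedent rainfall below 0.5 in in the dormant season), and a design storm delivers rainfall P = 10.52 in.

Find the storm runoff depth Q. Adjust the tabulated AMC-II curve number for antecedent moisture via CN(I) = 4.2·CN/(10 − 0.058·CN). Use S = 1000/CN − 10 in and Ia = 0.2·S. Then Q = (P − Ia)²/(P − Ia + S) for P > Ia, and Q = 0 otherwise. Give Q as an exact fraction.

Q = 71892088129/7219129575 in ≈ 9.959 in

Dry (AMC I): CN(I) = 4.2·98/(10 − 0.058·98) = (2058/5)/(1079/250) = 102900/1079 ≈ 95.366
Retention S: 1000/CN − 10 with CN=95.366 → S = 500/1029 ≈ 0.486 in
Ia = 0.2·(500/1029) = 100/1029 in ≈ 0.097 in
P − Ia = 10.520 − 0.097 = 268127/25725 ≈ 10.423 in (> 0, runoff occurs)
Q: (268127/25725)² ÷ (280627/25725) = 71892088129/7219129575 in (≈ 9.959 in)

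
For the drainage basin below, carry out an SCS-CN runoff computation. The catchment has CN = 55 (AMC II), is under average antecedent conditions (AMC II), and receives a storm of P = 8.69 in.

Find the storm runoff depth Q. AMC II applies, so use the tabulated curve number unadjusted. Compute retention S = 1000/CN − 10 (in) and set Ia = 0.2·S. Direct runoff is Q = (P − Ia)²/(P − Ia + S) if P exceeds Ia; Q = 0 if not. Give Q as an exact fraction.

CN(II) = 55; AMC II needs no correction.
S = 1000/55 − 10 = 90/11 in ≈ 8.182 in
Initial abstraction Ia = S/5 = (90/11)/5 = 18/11 ≈ 1.636 in
Excess rainfall: 8.690 − 1.636 = 7.054 in; P > Ia so Q > 0
Q: (7759/1100)² ÷ (16759/1100) = 60202081/18434900 in (≈ 3.266 in)

Q = 60202081/18434900 in ≈ 3.266 in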